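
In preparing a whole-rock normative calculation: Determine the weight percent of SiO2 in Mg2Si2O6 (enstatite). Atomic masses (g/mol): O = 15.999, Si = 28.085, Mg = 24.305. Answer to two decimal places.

M(Mg2Si2O6) = 200.774 g/mol; M(SiO2) = 60.083 g/mol.
Moles SiO2 per formula unit = 2 Si ÷ 1 = 2.0000.
SiO2 fraction = (2.0000 × 60.083) / 200.774 = 120.166/200.774 = 0.5985.

59.85 wt%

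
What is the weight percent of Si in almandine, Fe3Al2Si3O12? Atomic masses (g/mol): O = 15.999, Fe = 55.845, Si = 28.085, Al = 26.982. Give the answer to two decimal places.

Formula mass = 3*55.845 + 2*26.982 + 3*28.085 + 12*15.999 = 497.742 g/mol, of which 84.255 g is Si.
So Si makes up 84.255/497.742 = 0.1693 of the mass, i.e. 16.93%.

16.93 mass %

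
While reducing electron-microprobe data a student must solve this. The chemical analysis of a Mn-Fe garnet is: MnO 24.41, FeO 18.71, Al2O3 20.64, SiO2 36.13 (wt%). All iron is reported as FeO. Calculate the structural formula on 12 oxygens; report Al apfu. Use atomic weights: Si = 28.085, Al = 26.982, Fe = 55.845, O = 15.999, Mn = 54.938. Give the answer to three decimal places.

2.012 Al apfu

MnO: 24.41/70.937 = 0.34411 mol → 0.34411 mol Mn, 0.34411 mol O.
FeO: 18.71/71.844 = 0.26043 mol → 0.26043 mol Fe, 0.26043 mol O.
Al2O3: 20.64/101.961 = 0.20243 mol → 0.40486 mol Al, 0.60729 mol O.
SiO2: 36.13/60.083 = 0.60133 mol → 0.60133 mol Si, 1.20266 mol O.
Total oxygen = 2.41449 mol. Normalization factor = 12/2.41449 = 4.96999.
Al per 12 O = 0.40486 × 4.96999 = 2.012.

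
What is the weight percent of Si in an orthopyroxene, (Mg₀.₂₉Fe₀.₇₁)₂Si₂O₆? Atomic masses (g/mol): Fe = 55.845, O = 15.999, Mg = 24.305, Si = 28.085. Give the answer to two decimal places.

22.87 mass %

Formula mass = 0.58×24.305 + 1.42×55.845 + 2×28.085 + 6×15.999 = 245.561 g/mol, of which 56.170 g is Si.
So Si makes up 56.170/245.561 = 0.2287 of the mass, i.e. 22.87%.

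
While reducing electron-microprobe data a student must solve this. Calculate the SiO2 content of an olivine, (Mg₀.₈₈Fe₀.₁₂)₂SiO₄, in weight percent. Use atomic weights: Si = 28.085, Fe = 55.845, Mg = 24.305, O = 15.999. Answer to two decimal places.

40.53 wt%

Molar mass of (Mg₀.₈₈Fe₀.₁₂)₂SiO₄ = 1.76×24.305 + 0.24×55.845 + 1×28.085 + 4×15.999 = 148.261 g/mol.
Each formula unit contains 1 Si, equivalent to 1/1 = 1.0000 mol SiO2.
M(SiO2) = 1×28.085 + 2×15.999 = 60.083 g/mol.
Mass of SiO2 per formula unit = 1.0000 × 60.083 = 60.083 g.
SiO2 wt% = 60.083 / 148.261 × 100 = 40.53%.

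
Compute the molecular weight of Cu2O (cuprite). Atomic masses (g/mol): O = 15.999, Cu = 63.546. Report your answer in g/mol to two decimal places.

143.09 g/mol

Cu: 2 × 63.546 = 127.0920
O: 1 × 15.999 = 15.9990
Summing the contributions gives the formula mass.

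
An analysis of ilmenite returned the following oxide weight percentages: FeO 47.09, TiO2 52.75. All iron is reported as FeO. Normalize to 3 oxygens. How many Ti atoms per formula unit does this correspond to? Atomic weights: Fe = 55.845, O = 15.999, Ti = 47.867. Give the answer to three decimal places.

1.003 Ti apfu

FeO: 47.09/71.844 = 0.65545 mol → 0.65545 mol Fe, 0.65545 mol O.
TiO2: 52.75/79.865 = 0.66049 mol → 0.66049 mol Ti, 1.32098 mol O.
Total oxygen = 1.97643 mol. Normalization factor = 3/1.97643 = 1.51789.
Ti per 3 O = 0.66049 × 1.51789 = 1.003.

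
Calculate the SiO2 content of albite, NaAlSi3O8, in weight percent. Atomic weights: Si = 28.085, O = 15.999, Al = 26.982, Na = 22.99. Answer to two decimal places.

M(NaAlSi3O8) = 262.219 g/mol; M(SiO2) = 60.083 g/mol.
Moles SiO2 per formula unit = 3 Si ÷ 1 = 3.0000.
SiO2 fraction = (3.0000 × 60.083) / 262.219 = 180.249/262.219 = 0.6874.

68.74 wt%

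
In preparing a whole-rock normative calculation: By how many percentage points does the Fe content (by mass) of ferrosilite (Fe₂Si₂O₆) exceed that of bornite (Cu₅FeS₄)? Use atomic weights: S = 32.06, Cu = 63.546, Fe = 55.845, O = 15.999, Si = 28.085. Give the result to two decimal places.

31.20 percentage points

M(Fe₂Si₂O₆) = 263.854 g/mol, so wt% Fe = 111.690/263.854 × 100 = 42.33%.
M(Cu₅FeS₄) = 501.815 g/mol, so wt% Fe = 55.845/501.815 × 100 = 11.13%.
42.33 − 11.13 = 31.20 pp.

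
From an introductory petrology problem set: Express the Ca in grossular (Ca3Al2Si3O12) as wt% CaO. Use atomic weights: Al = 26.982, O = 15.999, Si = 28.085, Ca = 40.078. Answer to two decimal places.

37.35 wt%

M(Ca3Al2Si3O12) = 450.441 g/mol; M(CaO) = 56.077 g/mol.
Moles CaO per formula unit = 3 Ca ÷ 1 = 3.0000.
CaO fraction = (3.0000 × 56.077) / 450.441 = 168.231/450.441 = 0.3735.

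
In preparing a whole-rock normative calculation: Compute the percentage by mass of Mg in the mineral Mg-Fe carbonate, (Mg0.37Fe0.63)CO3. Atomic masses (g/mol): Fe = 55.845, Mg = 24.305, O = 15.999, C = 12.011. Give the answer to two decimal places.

Formula mass = 0.37*24.305 + 0.63*55.845 + 1*12.011 + 3*15.999 = 104.183 g/mol, of which 8.993 g is Mg.
So Mg makes up 8.993/104.183 = 0.0863 of the mass, i.e. 8.63%.

8.63 wt%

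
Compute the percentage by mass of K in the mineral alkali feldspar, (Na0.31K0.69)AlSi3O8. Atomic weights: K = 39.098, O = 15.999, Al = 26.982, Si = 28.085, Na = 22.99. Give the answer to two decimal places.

Formula mass = 0.31×22.99 + 0.69×39.098 + 1×26.982 + 3×28.085 + 8×15.999 = 273.334 g/mol, of which 26.978 g is K.
So K makes up 26.978/273.334 = 0.0987 of the mass, i.e. 9.87%.

9.87 wt%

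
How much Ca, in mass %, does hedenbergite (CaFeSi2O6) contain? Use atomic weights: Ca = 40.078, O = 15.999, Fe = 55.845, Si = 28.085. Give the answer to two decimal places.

16.15 mass %

Formula mass = 1*40.078 + 1*55.845 + 2*28.085 + 6*15.999 = 248.087 g/mol, of which 40.078 g is Ca.
So Ca makes up 40.078/248.087 = 0.1615 of the mass, i.e. 16.15%.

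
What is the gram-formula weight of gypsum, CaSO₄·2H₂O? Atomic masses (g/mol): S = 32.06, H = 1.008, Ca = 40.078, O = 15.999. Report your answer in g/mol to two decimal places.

172.16 g/mol

The formula mass is the sum 1×40.078 + 1×32.06 + 6×15.999 + 4×1.008.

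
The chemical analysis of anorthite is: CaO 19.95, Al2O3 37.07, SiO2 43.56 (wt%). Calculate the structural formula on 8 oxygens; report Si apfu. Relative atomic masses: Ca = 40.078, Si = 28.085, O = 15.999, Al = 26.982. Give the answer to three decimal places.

CaO: 19.95/56.077 = 0.35576 mol → 0.35576 mol Ca, 0.35576 mol O.
Al2O3: 37.07/101.961 = 0.36357 mol → 0.72714 mol Al, 1.09071 mol O.
SiO2: 43.56/60.083 = 0.72500 mol → 0.72500 mol Si, 1.45000 mol O.
Total oxygen = 2.89647 mol. Normalization factor = 8/2.89647 = 2.76198.
Si per 8 O = 0.72500 × 2.76198 = 2.002.

2.002 Si apfu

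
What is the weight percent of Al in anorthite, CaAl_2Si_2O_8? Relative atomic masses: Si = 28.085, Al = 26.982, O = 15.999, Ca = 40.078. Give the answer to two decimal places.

19.40 wt%

Formula mass = 1*40.078 + 2*26.982 + 2*28.085 + 8*15.999 = 278.204 g/mol, of which 53.964 g is Al.
So Al makes up 53.964/278.204 = 0.1940 of the mass, i.e. 19.40%.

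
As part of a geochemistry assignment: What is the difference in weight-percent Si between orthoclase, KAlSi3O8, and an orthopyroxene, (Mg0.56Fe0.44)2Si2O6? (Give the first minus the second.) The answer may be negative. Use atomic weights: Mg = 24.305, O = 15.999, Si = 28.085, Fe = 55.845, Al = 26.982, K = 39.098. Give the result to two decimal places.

5.69 percentage points

Si in KAlSi3O8: molar mass 278.327 g/mol; 3×28.085 = 84.255 g → 30.27 wt%.
Si in (Mg0.56Fe0.44)2Si2O6: molar mass 228.529 g/mol; 2×28.085 = 56.170 g → 24.58 wt%.
Difference = 30.27 − 24.58 = 5.69 percentage points.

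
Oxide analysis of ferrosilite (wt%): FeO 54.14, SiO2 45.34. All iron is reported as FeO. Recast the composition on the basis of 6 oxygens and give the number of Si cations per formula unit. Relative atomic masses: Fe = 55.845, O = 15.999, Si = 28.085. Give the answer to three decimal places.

FeO: 54.14/71.844 = 0.75358 mol → 0.75358 mol Fe, 0.75358 mol O.
SiO2: 45.34/60.083 = 0.75462 mol → 0.75462 mol Si, 1.50924 mol O.
Total oxygen = 2.26282 mol. Normalization factor = 6/2.26282 = 2.65156.
Si per 6 O = 0.75462 × 2.65156 = 2.001.

2.001 Si apfu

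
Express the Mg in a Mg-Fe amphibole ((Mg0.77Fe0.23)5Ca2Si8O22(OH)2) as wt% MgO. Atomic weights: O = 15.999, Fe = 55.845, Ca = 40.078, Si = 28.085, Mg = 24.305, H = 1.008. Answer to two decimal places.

18.28 wt%

Molar mass of (Mg0.77Fe0.23)5Ca2Si8O22(OH)2 = 3.85·24.305 + 1.15·55.845 + 2·40.078 + 8·28.085 + 24·15.999 + 2·1.008 = 848.624 g/mol.
Each formula unit contains 3.85 Mg, equivalent to 3.85/1 = 3.8500 mol MgO.
M(MgO) = 1×24.305 + 1×15.999 = 40.304 g/mol.
Mass of MgO per formula unit = 3.8500 × 40.304 = 155.170 g.
MgO wt% = 155.170 / 848.624 × 100 = 18.28%.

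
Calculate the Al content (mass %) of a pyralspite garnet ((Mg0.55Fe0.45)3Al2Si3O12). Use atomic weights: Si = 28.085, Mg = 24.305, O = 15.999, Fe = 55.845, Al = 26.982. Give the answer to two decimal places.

Molar mass of (Mg0.55Fe0.45)3Al2Si3O12: 1.65·24.305 + 1.35·55.845 + 2·26.982 + 3·28.085 + 12·15.999 = 445.701 g/mol.
Mass of Al per formula unit: 2 × 26.982 = 53.964 g.
Weight fraction Al = 53.964 / 445.701 = 0.1211.

12.11 mass %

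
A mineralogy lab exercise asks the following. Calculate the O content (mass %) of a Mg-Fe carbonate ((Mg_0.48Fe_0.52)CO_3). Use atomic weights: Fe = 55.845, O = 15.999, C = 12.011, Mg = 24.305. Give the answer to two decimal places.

Molar mass of (Mg_0.48Fe_0.52)CO_3: 0.48*24.305 + 0.52*55.845 + 1*12.011 + 3*15.999 = 100.714 g/mol.
Mass of O per formula unit: 3 × 15.999 = 47.997 g.
Weight fraction O = 47.997 / 100.714 = 0.4766.

47.66 mass %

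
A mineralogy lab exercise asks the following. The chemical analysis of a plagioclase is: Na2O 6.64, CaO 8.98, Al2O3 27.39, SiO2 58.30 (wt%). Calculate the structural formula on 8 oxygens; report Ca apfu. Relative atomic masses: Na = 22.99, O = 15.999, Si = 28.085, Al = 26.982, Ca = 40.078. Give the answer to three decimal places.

Na2O (M=61.979): mol = 0.10713; Na = 0.21426, O = 0.10713.
CaO (M=56.077): mol = 0.16014; Ca = 0.16014, O = 0.16014.
Al2O3 (M=101.961): mol = 0.26863; Al = 0.53726, O = 0.80589.
SiO2 (M=60.083): mol = 0.97032; Si = 0.97032, O = 1.94064.
ΣO = 3.01380; factor = 8/ΣO = 2.65446.
Ca apfu = 0.16014 × 2.65446 = 0.425.

0.425 Ca apfu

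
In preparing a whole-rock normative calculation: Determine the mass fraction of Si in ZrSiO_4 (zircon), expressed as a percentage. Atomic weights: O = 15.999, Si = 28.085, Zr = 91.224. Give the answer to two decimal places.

Formula mass = 1·91.224 + 1·28.085 + 4·15.999 = 183.305 g/mol, of which 28.085 g is Si.
So Si makes up 28.085/183.305 = 0.1532 of the mass, i.e. 15.32%.

15.32 weight percent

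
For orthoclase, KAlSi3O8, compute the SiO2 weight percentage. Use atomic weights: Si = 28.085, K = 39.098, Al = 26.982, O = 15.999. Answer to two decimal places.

64.76 wt%

M(KAlSi3O8) = 278.327 g/mol; M(SiO2) = 60.083 g/mol.
Moles SiO2 per formula unit = 3 Si ÷ 1 = 3.0000.
SiO2 fraction = (3.0000 × 60.083) / 278.327 = 180.249/278.327 = 0.6476.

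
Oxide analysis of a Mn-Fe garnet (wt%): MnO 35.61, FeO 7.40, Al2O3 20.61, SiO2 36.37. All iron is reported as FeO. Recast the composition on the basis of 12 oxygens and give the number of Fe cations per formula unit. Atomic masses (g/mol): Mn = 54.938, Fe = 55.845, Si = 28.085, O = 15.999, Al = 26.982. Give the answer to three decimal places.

0.510 Fe apfu

35.61 wt% MnO ÷ 70.937 g/mol = 0.50199 mol, giving 0.50199 Mn and 0.50199 O.
7.40 wt% FeO ÷ 71.844 g/mol = 0.10300 mol, giving 0.10300 Fe and 0.10300 O.
20.61 wt% Al2O3 ÷ 101.961 g/mol = 0.20214 mol, giving 0.40428 Al and 0.60642 O.
36.37 wt% SiO2 ÷ 60.083 g/mol = 0.60533 mol, giving 0.60533 Si and 1.21066 O.
Oxygen sums to 2.42207; scaling by 12/2.42207 = 4.95444 puts the formula on 12 O.
Fe: 0.10300 × 4.95444 = 0.510 atoms per formula unit.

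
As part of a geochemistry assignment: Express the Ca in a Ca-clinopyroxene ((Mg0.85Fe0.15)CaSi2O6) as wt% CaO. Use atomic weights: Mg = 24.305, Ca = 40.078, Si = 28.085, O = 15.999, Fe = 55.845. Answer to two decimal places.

25.34 wt%

Formula mass = 221.278 g/mol.
1 Ca → 1.0000 mol CaO per formula unit; M(CaO) = 56.077, so CaO mass = 56.077 g.
56.077/221.278 × 100 = 25.34 wt%.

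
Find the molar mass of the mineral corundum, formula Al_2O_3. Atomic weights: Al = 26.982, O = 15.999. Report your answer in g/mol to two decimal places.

M = 2×26.982 + 3×15.999

101.96 g/mol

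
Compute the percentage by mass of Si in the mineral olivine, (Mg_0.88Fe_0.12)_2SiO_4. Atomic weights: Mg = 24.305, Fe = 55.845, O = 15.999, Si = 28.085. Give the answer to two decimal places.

Molar mass of (Mg_0.88Fe_0.12)_2SiO_4: 1.76×24.305 + 0.24×55.845 + 1×28.085 + 4×15.999 = 148.261 g/mol.
Mass of Si per formula unit: 1 × 28.085 = 28.085 g.
Weight fraction Si = 28.085 / 148.261 = 0.1894.

18.94 mass %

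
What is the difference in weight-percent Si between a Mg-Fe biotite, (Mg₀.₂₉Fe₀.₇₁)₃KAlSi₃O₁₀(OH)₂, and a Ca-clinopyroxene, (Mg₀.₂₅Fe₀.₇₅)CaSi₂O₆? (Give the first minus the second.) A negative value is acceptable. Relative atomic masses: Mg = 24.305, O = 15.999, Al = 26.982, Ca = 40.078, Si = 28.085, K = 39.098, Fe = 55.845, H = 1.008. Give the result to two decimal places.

-5.99 percentage points

M((Mg₀.₂₉Fe₀.₇₁)₃KAlSi₃O₁₀(OH)₂) = 484.434 g/mol, so wt% Si = 84.255/484.434 × 100 = 17.39%.
M((Mg₀.₂₅Fe₀.₇₅)CaSi₂O₆) = 240.202 g/mol, so wt% Si = 56.170/240.202 × 100 = 23.38%.
17.39 − 23.38 = -5.99 pp.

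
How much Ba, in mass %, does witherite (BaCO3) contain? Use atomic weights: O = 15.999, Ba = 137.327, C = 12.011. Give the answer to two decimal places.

69.59 mass %

Formula mass = 1×137.327 + 1×12.011 + 3×15.999 = 197.335 g/mol, of which 137.327 g is Ba.
So Ba makes up 137.327/197.335 = 0.6959 of the mass, i.e. 69.59%.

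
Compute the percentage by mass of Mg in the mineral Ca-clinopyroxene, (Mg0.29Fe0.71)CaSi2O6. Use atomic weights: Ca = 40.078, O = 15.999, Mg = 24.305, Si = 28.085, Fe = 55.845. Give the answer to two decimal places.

M((Mg0.29Fe0.71)CaSi2O6) = 238.940 g/mol.
Mg contributes 0.29 × 24.305 = 7.048 g per mole.
7.048/238.940 = 0.0295 → 2.95%.

2.95 mass %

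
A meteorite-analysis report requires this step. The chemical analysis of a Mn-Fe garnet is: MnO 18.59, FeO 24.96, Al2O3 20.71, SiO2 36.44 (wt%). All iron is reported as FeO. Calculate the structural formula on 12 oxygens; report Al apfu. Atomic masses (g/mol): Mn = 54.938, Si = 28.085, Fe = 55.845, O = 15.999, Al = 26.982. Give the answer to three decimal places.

MnO: 18.59/70.937 = 0.26206 mol → 0.26206 mol Mn, 0.26206 mol O.
FeO: 24.96/71.844 = 0.34742 mol → 0.34742 mol Fe, 0.34742 mol O.
Al2O3: 20.71/101.961 = 0.20312 mol → 0.40624 mol Al, 0.60936 mol O.
SiO2: 36.44/60.083 = 0.60649 mol → 0.60649 mol Si, 1.21298 mol O.
Total oxygen = 2.43182 mol. Normalization factor = 12/2.43182 = 4.93458.
Al per 12 O = 0.40624 × 4.93458 = 2.005.

2.005 Al apfu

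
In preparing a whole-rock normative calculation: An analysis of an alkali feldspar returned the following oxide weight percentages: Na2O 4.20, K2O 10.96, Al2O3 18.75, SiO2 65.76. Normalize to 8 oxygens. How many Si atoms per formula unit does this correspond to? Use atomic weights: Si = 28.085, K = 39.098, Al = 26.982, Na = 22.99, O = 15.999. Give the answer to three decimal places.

2.994 Si apfu

4.20 wt% Na2O ÷ 61.979 g/mol = 0.06776 mol, giving 0.13552 Na and 0.06776 O.
10.96 wt% K2O ÷ 94.195 g/mol = 0.11635 mol, giving 0.23270 K and 0.11635 O.
18.75 wt% Al2O3 ÷ 101.961 g/mol = 0.18389 mol, giving 0.36778 Al and 0.55167 O.
65.76 wt% SiO2 ÷ 60.083 g/mol = 1.09449 mol, giving 1.09449 Si and 2.18898 O.
Oxygen sums to 2.92476; scaling by 8/2.92476 = 2.73527 puts the formula on 8 O.
Si: 1.09449 × 2.73527 = 2.994 atoms per formula unit.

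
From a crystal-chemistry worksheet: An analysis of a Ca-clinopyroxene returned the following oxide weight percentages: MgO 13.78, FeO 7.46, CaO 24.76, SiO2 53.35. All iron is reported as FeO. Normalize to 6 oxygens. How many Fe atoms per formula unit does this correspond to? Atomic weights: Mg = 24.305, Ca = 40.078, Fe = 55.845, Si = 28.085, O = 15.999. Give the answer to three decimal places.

0.234 Fe apfu

MgO (M=40.304): mol = 0.34190; Mg = 0.34190, O = 0.34190.
FeO (M=71.844): mol = 0.10384; Fe = 0.10384, O = 0.10384.
CaO (M=56.077): mol = 0.44154; Ca = 0.44154, O = 0.44154.
SiO2 (M=60.083): mol = 0.88794; Si = 0.88794, O = 1.77588.
ΣO = 2.66316; factor = 6/ΣO = 2.25296.
Fe apfu = 0.10384 × 2.25296 = 0.234.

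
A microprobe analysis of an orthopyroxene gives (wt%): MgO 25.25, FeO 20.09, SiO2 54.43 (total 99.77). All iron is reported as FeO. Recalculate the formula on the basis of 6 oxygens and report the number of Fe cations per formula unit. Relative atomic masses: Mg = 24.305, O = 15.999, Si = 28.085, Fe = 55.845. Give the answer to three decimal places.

0.617 Fe apfu

MgO (M=40.304): mol = 0.62649; Mg = 0.62649, O = 0.62649.
FeO (M=71.844): mol = 0.27963; Fe = 0.27963, O = 0.27963.
SiO2 (M=60.083): mol = 0.90591; Si = 0.90591, O = 1.81182.
ΣO = 2.71794; factor = 6/ΣO = 2.20755.
Fe apfu = 0.27963 × 2.20755 = 0.617.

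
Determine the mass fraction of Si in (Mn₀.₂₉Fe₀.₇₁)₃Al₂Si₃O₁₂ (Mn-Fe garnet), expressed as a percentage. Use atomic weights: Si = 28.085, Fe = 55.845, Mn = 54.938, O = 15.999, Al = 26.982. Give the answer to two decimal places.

Formula mass = 0.87*54.938 + 2.13*55.845 + 2*26.982 + 3*28.085 + 12*15.999 = 496.953 g/mol, of which 84.255 g is Si.
So Si makes up 84.255/496.953 = 0.1695 of the mass, i.e. 16.95%.

16.95 mass %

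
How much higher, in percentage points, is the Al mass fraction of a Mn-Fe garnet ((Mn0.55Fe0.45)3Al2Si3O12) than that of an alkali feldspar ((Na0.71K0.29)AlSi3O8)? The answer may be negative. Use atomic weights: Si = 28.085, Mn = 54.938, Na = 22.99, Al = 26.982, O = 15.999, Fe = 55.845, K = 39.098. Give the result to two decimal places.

0.76 percentage points

Al in (Mn0.55Fe0.45)3Al2Si3O12: molar mass 496.245 g/mol; 2×26.982 = 53.964 g → 10.87 wt%.
Al in (Na0.71K0.29)AlSi3O8: molar mass 266.890 g/mol; 1×26.982 = 26.982 g → 10.11 wt%.
Difference = 10.87 − 10.11 = 0.76 percentage points.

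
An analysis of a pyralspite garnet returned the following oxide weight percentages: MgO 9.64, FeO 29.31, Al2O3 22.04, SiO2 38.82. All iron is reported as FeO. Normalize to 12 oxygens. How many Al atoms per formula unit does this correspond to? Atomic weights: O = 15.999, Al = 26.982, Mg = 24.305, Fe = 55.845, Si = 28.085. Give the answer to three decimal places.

2.005 Al apfu

MgO (M=40.304): mol = 0.23918; Mg = 0.23918, O = 0.23918.
FeO (M=71.844): mol = 0.40797; Fe = 0.40797, O = 0.40797.
Al2O3 (M=101.961): mol = 0.21616; Al = 0.43232, O = 0.64848.
SiO2 (M=60.083): mol = 0.64611; Si = 0.64611, O = 1.29222.
ΣO = 2.58785; factor = 12/ΣO = 4.63705.
Al apfu = 0.43232 × 4.63705 = 2.005.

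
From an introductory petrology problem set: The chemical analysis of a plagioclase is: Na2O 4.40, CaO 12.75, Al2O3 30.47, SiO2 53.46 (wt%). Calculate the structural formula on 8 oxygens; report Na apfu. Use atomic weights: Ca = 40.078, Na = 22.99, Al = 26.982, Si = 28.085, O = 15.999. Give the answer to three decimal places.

0.382 Na apfu

4.40 wt% Na2O ÷ 61.979 g/mol = 0.07099 mol, giving 0.14198 Na and 0.07099 O.
12.75 wt% CaO ÷ 56.077 g/mol = 0.22737 mol, giving 0.22737 Ca and 0.22737 O.
30.47 wt% Al2O3 ÷ 101.961 g/mol = 0.29884 mol, giving 0.59768 Al and 0.89652 O.
53.46 wt% SiO2 ÷ 60.083 g/mol = 0.88977 mol, giving 0.88977 Si and 1.77954 O.
Oxygen sums to 2.97442; scaling by 8/2.97442 = 2.68960 puts the formula on 8 O.
Na: 0.14198 × 2.68960 = 0.382 atoms per formula unit.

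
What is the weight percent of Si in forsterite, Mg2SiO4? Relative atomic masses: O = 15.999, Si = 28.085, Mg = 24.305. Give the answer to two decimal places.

Molar mass of Mg2SiO4: 2·24.305 + 1·28.085 + 4·15.999 = 140.691 g/mol.
Mass of Si per formula unit: 1 × 28.085 = 28.085 g.
Weight fraction Si = 28.085 / 140.691 = 0.1996.

19.96 mass %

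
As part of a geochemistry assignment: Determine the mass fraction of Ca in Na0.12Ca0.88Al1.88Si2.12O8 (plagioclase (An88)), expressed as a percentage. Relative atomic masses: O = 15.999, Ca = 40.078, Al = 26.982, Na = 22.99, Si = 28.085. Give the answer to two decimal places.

Molar mass of Na0.12Ca0.88Al1.88Si2.12O8: 0.12×22.99 + 0.88×40.078 + 1.88×26.982 + 2.12×28.085 + 8×15.999 = 276.286 g/mol.
Mass of Ca per formula unit: 0.88 × 40.078 = 35.269 g.
Weight fraction Ca = 35.269 / 276.286 = 0.1277.

12.77 wt%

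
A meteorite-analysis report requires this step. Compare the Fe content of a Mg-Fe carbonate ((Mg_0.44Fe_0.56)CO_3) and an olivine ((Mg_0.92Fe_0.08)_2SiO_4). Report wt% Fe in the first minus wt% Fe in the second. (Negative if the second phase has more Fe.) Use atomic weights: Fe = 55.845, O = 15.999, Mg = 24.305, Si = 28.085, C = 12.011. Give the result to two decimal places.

First mineral: 31.273 g Fe in 101.975 g formula = 30.67 wt% Fe.
Second mineral: 8.935 g Fe in 145.737 g formula = 6.13 wt% Fe.
30.67% − 6.13% gives a difference of 24.54 percentage points.

24.54 percentage points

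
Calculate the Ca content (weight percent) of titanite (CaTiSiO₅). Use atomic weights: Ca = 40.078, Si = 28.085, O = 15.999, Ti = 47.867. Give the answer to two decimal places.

Molar mass of CaTiSiO₅: 1·40.078 + 1·47.867 + 1·28.085 + 5·15.999 = 196.025 g/mol.
Mass of Ca per formula unit: 1 × 40.078 = 40.078 g.
Weight fraction Ca = 40.078 / 196.025 = 0.2045.

20.45 weight percent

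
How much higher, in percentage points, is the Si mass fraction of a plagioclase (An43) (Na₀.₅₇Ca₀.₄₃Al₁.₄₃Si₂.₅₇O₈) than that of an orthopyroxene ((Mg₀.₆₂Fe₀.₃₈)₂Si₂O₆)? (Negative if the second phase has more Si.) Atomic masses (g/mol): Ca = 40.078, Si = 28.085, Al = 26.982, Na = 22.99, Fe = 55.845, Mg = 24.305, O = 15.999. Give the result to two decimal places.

1.83 percentage points

Si in Na₀.₅₇Ca₀.₄₃Al₁.₄₃Si₂.₅₇O₈: molar mass 269.093 g/mol; 2.57×28.085 = 72.178 g → 26.82 wt%.
Si in (Mg₀.₆₂Fe₀.₃₈)₂Si₂O₆: molar mass 224.744 g/mol; 2×28.085 = 56.170 g → 24.99 wt%.
Difference = 26.82 − 24.99 = 1.83 percentage points.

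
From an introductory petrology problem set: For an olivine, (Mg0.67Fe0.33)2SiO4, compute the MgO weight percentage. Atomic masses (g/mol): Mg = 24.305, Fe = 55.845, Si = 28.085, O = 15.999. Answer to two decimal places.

33.44 wt%

Molar mass of (Mg0.67Fe0.33)2SiO4 = 1.34·24.305 + 0.66·55.845 + 1·28.085 + 4·15.999 = 161.507 g/mol.
Each formula unit contains 1.34 Mg, equivalent to 1.34/1 = 1.3400 mol MgO.
M(MgO) = 1×24.305 + 1×15.999 = 40.304 g/mol.
Mass of MgO per formula unit = 1.3400 × 40.304 = 54.007 g.
MgO wt% = 54.007 / 161.507 × 100 = 33.44%.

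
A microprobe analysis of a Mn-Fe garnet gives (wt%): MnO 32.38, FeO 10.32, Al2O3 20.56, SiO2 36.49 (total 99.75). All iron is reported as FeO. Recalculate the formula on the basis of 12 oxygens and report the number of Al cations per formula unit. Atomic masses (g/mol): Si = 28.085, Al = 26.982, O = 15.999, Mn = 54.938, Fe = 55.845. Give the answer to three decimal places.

2.000 Al apfu

MnO: 32.38/70.937 = 0.45646 mol → 0.45646 mol Mn, 0.45646 mol O.
FeO: 10.32/71.844 = 0.14364 mol → 0.14364 mol Fe, 0.14364 mol O.
Al2O3: 20.56/101.961 = 0.20165 mol → 0.40330 mol Al, 0.60495 mol O.
SiO2: 36.49/60.083 = 0.60733 mol → 0.60733 mol Si, 1.21466 mol O.
Total oxygen = 2.41971 mol. Normalization factor = 12/2.41971 = 4.95927.
Al per 12 O = 0.40330 × 4.95927 = 2.000.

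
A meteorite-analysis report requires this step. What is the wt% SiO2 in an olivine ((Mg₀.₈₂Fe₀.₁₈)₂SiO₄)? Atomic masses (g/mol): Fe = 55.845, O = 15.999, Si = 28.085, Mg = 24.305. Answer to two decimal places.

M((Mg₀.₈₂Fe₀.₁₈)₂SiO₄) = 152.045 g/mol; M(SiO2) = 60.083 g/mol.
Moles SiO2 per formula unit = 1 Si ÷ 1 = 1.0000.
SiO2 fraction = (1.0000 × 60.083) / 152.045 = 60.083/152.045 = 0.3952.

39.52 wt%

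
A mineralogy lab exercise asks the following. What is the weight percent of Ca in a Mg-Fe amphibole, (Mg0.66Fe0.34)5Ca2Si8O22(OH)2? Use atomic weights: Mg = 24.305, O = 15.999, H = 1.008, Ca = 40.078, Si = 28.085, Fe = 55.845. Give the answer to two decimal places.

9.26 weight percent

Molar mass of (Mg0.66Fe0.34)5Ca2Si8O22(OH)2: 3.30×24.305 + 1.70×55.845 + 2×40.078 + 8×28.085 + 24×15.999 + 2×1.008 = 865.971 g/mol.
Mass of Ca per formula unit: 2 × 40.078 = 80.156 g.
Weight fraction Ca = 80.156 / 865.971 = 0.0926.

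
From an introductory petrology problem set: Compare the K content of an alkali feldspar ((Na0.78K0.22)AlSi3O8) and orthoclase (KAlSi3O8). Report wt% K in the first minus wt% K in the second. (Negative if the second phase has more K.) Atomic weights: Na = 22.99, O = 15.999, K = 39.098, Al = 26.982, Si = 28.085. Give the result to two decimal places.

-10.81 percentage points

First mineral: 8.602 g K in 265.763 g formula = 3.24 wt% K.
Second mineral: 39.098 g K in 278.327 g formula = 14.05 wt% K.
3.24% − 14.05% gives a difference of -10.81 percentage points.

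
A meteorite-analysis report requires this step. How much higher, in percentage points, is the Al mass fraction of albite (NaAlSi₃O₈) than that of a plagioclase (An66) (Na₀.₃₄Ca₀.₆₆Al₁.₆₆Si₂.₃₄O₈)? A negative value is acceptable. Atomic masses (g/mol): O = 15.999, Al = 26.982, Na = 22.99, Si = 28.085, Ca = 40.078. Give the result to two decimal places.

-6.13 percentage points

M(NaAlSi₃O₈) = 262.219 g/mol, so wt% Al = 26.982/262.219 × 100 = 10.29%.
M(Na₀.₃₄Ca₀.₆₆Al₁.₆₆Si₂.₃₄O₈) = 272.769 g/mol, so wt% Al = 44.790/272.769 × 100 = 16.42%.
10.29 − 16.42 = -6.13 pp.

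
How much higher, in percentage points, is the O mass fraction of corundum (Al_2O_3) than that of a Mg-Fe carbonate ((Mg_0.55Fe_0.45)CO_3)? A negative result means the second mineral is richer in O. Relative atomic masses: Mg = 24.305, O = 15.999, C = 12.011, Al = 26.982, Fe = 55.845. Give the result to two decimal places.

First mineral: 47.997 g O in 101.961 g formula = 47.07 wt% O.
Second mineral: 47.997 g O in 98.506 g formula = 48.72 wt% O.
47.07% − 48.72% gives a difference of -1.65 percentage points.

-1.65 percentage points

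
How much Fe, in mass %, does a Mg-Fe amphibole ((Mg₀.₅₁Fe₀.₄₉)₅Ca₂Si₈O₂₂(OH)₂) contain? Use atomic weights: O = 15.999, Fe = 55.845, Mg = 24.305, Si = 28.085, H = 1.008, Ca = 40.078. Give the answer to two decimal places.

15.38 mass %

Formula mass = 2.55×24.305 + 2.45×55.845 + 2×40.078 + 8×28.085 + 24×15.999 + 2×1.008 = 889.626 g/mol, of which 136.820 g is Fe.
So Fe makes up 136.820/889.626 = 0.1538 of the mass, i.e. 15.38%.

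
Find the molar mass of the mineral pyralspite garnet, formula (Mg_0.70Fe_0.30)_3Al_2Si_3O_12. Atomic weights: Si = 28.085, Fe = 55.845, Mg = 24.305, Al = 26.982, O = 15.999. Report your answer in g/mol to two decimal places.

Mg: 2.10 × 24.305 = 51.0405
Fe: 0.90 × 55.845 = 50.2605
Al: 2 × 26.982 = 53.9640
Si: 3 × 28.085 = 84.2550
O: 12 × 15.999 = 191.9880
Summing the contributions gives the formula mass.

431.51 g/mol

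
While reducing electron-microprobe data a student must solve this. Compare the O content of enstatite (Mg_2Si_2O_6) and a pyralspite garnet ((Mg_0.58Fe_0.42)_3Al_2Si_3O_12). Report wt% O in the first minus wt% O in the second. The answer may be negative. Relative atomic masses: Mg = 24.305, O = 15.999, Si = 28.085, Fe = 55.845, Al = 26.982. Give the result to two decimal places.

M(Mg_2Si_2O_6) = 200.774 g/mol, so wt% O = 95.994/200.774 × 100 = 47.81%.
M((Mg_0.58Fe_0.42)_3Al_2Si_3O_12) = 442.862 g/mol, so wt% O = 191.988/442.862 × 100 = 43.35%.
47.81 − 43.35 = 4.46 pp.

4.46 percentage points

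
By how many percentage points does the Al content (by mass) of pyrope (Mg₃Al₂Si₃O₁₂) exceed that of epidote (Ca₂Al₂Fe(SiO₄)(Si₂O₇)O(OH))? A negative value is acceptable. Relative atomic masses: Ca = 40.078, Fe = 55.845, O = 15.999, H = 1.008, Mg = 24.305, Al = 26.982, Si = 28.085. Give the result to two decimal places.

2.22 percentage points

Al in Mg₃Al₂Si₃O₁₂: molar mass 403.122 g/mol; 2×26.982 = 53.964 g → 13.39 wt%.
Al in Ca₂Al₂Fe(SiO₄)(Si₂O₇)O(OH): molar mass 483.215 g/mol; 2×26.982 = 53.964 g → 11.17 wt%.
Difference = 13.39 − 11.17 = 2.22 percentage points.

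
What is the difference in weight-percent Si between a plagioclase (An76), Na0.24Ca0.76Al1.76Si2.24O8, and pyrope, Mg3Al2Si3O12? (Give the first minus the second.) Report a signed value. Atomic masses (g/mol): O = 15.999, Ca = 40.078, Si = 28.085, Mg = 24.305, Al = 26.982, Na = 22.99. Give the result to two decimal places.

Si in Na0.24Ca0.76Al1.76Si2.24O8: molar mass 274.368 g/mol; 2.24×28.085 = 62.910 g → 22.93 wt%.
Si in Mg3Al2Si3O12: molar mass 403.122 g/mol; 3×28.085 = 84.255 g → 20.90 wt%.
Difference = 22.93 − 20.90 = 2.03 percentage points.

2.03 percentage points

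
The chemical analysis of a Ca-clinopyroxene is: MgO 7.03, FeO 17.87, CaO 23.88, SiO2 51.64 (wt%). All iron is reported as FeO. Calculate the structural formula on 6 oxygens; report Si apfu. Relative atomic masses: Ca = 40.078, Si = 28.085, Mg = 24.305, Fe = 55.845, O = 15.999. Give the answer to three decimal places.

7.03 wt% MgO ÷ 40.304 g/mol = 0.17442 mol, giving 0.17442 Mg and 0.17442 O.
17.87 wt% FeO ÷ 71.844 g/mol = 0.24873 mol, giving 0.24873 Fe and 0.24873 O.
23.88 wt% CaO ÷ 56.077 g/mol = 0.42584 mol, giving 0.42584 Ca and 0.42584 O.
51.64 wt% SiO2 ÷ 60.083 g/mol = 0.85948 mol, giving 0.85948 Si and 1.71896 O.
Oxygen sums to 2.56795; scaling by 6/2.56795 = 2.33649 puts the formula on 6 O.
Si: 0.85948 × 2.33649 = 2.008 atoms per formula unit.

2.008 Si apfu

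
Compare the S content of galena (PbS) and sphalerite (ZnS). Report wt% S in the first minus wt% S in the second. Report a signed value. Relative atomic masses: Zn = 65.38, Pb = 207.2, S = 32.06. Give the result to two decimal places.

S in PbS: molar mass 239.260 g/mol; 1×32.06 = 32.060 g → 13.40 wt%.
S in ZnS: molar mass 97.440 g/mol; 1×32.06 = 32.060 g → 32.90 wt%.
Difference = 13.40 − 32.90 = -19.50 percentage points.

-19.50 percentage points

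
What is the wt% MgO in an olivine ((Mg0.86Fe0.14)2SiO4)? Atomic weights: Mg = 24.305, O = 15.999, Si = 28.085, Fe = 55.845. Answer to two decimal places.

46.36 wt%

M((Mg0.86Fe0.14)2SiO4) = 149.522 g/mol; M(MgO) = 40.304 g/mol.
Moles MgO per formula unit = 1.72 Mg ÷ 1 = 1.7200.
MgO fraction = (1.7200 × 40.304) / 149.522 = 69.323/149.522 = 0.4636.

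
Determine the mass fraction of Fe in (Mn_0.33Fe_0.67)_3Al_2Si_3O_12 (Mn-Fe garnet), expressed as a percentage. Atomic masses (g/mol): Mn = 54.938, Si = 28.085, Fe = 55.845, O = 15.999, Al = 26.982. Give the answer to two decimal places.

22.59 weight percent

Formula mass = 0.99*54.938 + 2.01*55.845 + 2*26.982 + 3*28.085 + 12*15.999 = 496.844 g/mol, of which 112.248 g is Fe.
So Fe makes up 112.248/496.844 = 0.2259 of the mass, i.e. 22.59%.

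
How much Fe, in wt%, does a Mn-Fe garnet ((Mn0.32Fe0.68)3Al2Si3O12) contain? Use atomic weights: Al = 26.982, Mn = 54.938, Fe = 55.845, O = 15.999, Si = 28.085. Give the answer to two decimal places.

M((Mn0.32Fe0.68)3Al2Si3O12) = 496.871 g/mol.
Fe contributes 2.04 × 55.845 = 113.924 g per mole.
113.924/496.871 = 0.2293 → 22.93%.

22.93 wt%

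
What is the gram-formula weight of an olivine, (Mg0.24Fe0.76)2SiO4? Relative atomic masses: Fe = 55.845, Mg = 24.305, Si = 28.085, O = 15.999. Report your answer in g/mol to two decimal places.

Mg: 0.48 × 24.305 = 11.6664
Fe: 1.52 × 55.845 = 84.8844
Si: 1 × 28.085 = 28.0850
O: 4 × 15.999 = 63.9960
Summing the contributions gives the formula mass.

188.63 g/mol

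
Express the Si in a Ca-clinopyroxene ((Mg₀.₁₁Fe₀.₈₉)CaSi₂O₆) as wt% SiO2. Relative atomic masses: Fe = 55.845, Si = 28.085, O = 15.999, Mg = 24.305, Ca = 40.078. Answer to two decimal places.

Formula mass = 244.618 g/mol.
2 Si → 2.0000 mol SiO2 per formula unit; M(SiO2) = 60.083, so SiO2 mass = 120.166 g.
120.166/244.618 × 100 = 49.12 wt%.

49.12 wt%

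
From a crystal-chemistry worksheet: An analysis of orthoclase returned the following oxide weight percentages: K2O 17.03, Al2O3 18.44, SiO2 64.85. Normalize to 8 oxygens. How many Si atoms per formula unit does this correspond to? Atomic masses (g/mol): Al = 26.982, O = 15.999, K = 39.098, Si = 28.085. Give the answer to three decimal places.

17.03 wt% K2O ÷ 94.195 g/mol = 0.18080 mol, giving 0.36160 K and 0.18080 O.
18.44 wt% Al2O3 ÷ 101.961 g/mol = 0.18085 mol, giving 0.36170 Al and 0.54255 O.
64.85 wt% SiO2 ÷ 60.083 g/mol = 1.07934 mol, giving 1.07934 Si and 2.15868 O.
Oxygen sums to 2.88203; scaling by 8/2.88203 = 2.77582 puts the formula on 8 O.
Si: 1.07934 × 2.77582 = 2.996 atoms per formula unit.

2.996 Si apfu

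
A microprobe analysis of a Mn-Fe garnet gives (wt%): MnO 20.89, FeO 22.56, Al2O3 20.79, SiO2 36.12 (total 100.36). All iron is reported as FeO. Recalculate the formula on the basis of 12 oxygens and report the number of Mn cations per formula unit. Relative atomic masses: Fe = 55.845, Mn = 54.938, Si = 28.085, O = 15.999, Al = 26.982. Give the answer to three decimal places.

MnO (M=70.937): mol = 0.29449; Mn = 0.29449, O = 0.29449.
FeO (M=71.844): mol = 0.31401; Fe = 0.31401, O = 0.31401.
Al2O3 (M=101.961): mol = 0.20390; Al = 0.40780, O = 0.61170.
SiO2 (M=60.083): mol = 0.60117; Si = 0.60117, O = 1.20234.
ΣO = 2.42254; factor = 12/ΣO = 4.95348.
Mn apfu = 0.29449 × 4.95348 = 1.459.

1.459 Mn apfu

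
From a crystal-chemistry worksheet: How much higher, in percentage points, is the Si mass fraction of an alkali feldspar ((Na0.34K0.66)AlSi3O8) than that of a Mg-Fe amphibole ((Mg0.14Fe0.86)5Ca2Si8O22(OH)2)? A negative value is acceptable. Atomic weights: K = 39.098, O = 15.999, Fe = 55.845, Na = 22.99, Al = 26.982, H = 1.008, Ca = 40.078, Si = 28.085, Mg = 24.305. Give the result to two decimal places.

7.18 percentage points

M((Na0.34K0.66)AlSi3O8) = 272.850 g/mol, so wt% Si = 84.255/272.850 × 100 = 30.88%.
M((Mg0.14Fe0.86)5Ca2Si8O22(OH)2) = 947.975 g/mol, so wt% Si = 224.680/947.975 × 100 = 23.70%.
30.88 − 23.70 = 7.18 pp.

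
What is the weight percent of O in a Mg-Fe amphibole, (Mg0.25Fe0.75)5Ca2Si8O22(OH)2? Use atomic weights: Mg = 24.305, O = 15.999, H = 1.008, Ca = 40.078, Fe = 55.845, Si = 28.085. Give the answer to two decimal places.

41.26 mass %

Molar mass of (Mg0.25Fe0.75)5Ca2Si8O22(OH)2: 1.25·24.305 + 3.75·55.845 + 2·40.078 + 8·28.085 + 24·15.999 + 2·1.008 = 930.628 g/mol.
Mass of O per formula unit: 24 × 15.999 = 383.976 g.
Weight fraction O = 383.976 / 930.628 = 0.4126.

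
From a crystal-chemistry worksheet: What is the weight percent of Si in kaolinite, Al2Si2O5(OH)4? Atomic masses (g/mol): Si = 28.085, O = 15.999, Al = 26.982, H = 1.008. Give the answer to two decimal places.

M(Al2Si2O5(OH)4) = 258.157 g/mol.
Si contributes 2 × 28.085 = 56.170 g per mole.
56.170/258.157 = 0.2176 → 21.76%.

21.76 wt%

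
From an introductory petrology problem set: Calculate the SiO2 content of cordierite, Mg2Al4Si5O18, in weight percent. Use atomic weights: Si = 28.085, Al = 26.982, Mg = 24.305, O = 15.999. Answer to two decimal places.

51.36 wt%

M(Mg2Al4Si5O18) = 584.945 g/mol; M(SiO2) = 60.083 g/mol.
Moles SiO2 per formula unit = 5 Si ÷ 1 = 5.0000.
SiO2 fraction = (5.0000 × 60.083) / 584.945 = 300.415/584.945 = 0.5136.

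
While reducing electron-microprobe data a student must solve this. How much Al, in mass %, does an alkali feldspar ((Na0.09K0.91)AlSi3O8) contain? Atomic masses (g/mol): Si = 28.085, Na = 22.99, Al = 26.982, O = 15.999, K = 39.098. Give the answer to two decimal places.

9.75 mass %

M((Na0.09K0.91)AlSi3O8) = 276.877 g/mol.
Al contributes 1 × 26.982 = 26.982 g per mole.
26.982/276.877 = 0.0975 → 9.75%.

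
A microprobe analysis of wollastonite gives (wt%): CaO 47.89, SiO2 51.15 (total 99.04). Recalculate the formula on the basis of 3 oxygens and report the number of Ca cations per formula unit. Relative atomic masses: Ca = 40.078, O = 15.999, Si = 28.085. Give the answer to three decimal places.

CaO (M=56.077): mol = 0.85400; Ca = 0.85400, O = 0.85400.
SiO2 (M=60.083): mol = 0.85132; Si = 0.85132, O = 1.70264.
ΣO = 2.55664; factor = 3/ΣO = 1.17342.
Ca apfu = 0.85400 × 1.17342 = 1.002.

1.002 Ca apfu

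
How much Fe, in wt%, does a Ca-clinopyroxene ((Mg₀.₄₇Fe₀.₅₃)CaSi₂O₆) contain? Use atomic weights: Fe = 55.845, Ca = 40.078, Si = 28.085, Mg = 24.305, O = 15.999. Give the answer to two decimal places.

M((Mg₀.₄₇Fe₀.₅₃)CaSi₂O₆) = 233.263 g/mol.
Fe contributes 0.53 × 55.845 = 29.598 g per mole.
29.598/233.263 = 0.1269 → 12.69%.

12.69 wt%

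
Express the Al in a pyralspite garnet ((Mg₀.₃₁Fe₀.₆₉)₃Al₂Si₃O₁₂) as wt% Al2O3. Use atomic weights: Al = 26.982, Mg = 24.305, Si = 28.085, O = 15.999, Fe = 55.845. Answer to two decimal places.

21.77 wt%

Formula mass = 468.410 g/mol.
2 Al → 1.0000 mol Al2O3 per formula unit; M(Al2O3) = 101.961, so Al2O3 mass = 101.961 g.
101.961/468.410 × 100 = 21.77 wt%.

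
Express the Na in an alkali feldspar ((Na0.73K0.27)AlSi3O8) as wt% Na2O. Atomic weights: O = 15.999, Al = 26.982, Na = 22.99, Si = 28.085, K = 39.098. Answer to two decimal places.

M((Na0.73K0.27)AlSi3O8) = 266.568 g/mol; M(Na2O) = 61.979 g/mol.
Moles Na2O per formula unit = 0.73 Na ÷ 2 = 0.3650.
Na2O fraction = (0.3650 × 61.979) / 266.568 = 22.622/266.568 = 0.0849.

8.49 wt%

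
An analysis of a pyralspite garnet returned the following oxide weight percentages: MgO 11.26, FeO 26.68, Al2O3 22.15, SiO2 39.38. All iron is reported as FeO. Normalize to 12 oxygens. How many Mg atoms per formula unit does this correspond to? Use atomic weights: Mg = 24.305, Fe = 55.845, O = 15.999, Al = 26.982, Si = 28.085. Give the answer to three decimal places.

11.26 wt% MgO ÷ 40.304 g/mol = 0.27938 mol, giving 0.27938 Mg and 0.27938 O.
26.68 wt% FeO ÷ 71.844 g/mol = 0.37136 mol, giving 0.37136 Fe and 0.37136 O.
22.15 wt% Al2O3 ÷ 101.961 g/mol = 0.21724 mol, giving 0.43448 Al and 0.65172 O.
39.38 wt% SiO2 ÷ 60.083 g/mol = 0.65543 mol, giving 0.65543 Si and 1.31086 O.
Oxygen sums to 2.61332; scaling by 12/2.61332 = 4.59186 puts the formula on 12 O.
Mg: 0.27938 × 4.59186 = 1.283 atoms per formula unit.

1.283 Mg apfu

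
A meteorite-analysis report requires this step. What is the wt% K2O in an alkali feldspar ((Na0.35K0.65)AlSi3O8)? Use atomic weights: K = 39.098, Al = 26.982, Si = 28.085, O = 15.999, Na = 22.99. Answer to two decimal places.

11.23 wt%

M((Na0.35K0.65)AlSi3O8) = 272.689 g/mol; M(K2O) = 94.195 g/mol.
Moles K2O per formula unit = 0.65 K ÷ 2 = 0.3250.
K2O fraction = (0.3250 × 94.195) / 272.689 = 30.613/272.689 = 0.1123.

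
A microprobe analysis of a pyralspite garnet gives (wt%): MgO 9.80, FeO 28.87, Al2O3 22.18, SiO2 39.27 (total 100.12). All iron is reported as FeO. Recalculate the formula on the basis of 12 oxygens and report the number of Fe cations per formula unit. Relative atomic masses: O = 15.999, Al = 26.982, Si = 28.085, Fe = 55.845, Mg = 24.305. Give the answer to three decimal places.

1.851 Fe apfu

MgO: 9.80/40.304 = 0.24315 mol → 0.24315 mol Mg, 0.24315 mol O.
FeO: 28.87/71.844 = 0.40184 mol → 0.40184 mol Fe, 0.40184 mol O.
Al2O3: 22.18/101.961 = 0.21753 mol → 0.43506 mol Al, 0.65259 mol O.
SiO2: 39.27/60.083 = 0.65360 mol → 0.65360 mol Si, 1.30720 mol O.
Total oxygen = 2.60478 mol. Normalization factor = 12/2.60478 = 4.60691.
Fe per 12 O = 0.40184 × 4.60691 = 1.851.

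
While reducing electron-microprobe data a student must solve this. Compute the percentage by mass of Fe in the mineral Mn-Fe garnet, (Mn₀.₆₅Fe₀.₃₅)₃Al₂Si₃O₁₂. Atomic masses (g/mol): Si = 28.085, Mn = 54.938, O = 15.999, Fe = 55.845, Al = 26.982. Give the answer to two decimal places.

Formula mass = 1.95*54.938 + 1.05*55.845 + 2*26.982 + 3*28.085 + 12*15.999 = 495.973 g/mol, of which 58.637 g is Fe.
So Fe makes up 58.637/495.973 = 0.1182 of the mass, i.e. 11.82%.

11.82 mass %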